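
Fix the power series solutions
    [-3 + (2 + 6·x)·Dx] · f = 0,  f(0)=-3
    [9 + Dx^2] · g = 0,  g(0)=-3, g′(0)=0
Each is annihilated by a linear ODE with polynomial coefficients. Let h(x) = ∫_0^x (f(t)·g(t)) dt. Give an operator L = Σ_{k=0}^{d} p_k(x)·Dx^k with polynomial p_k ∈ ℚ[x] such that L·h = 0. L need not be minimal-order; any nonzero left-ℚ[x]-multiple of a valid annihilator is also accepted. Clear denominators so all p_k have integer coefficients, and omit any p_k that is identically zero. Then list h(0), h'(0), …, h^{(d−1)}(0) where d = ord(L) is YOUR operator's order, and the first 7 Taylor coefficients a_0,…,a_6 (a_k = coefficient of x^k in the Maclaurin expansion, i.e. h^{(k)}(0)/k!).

L = (63 + 216·x + 324·x^2)·Dx + (-12 - 36·x)·Dx^2 + (4 + 24·x + 36·x^2)·Dx^3  (order 3).
h: a_k = 0, 9, 27/4, -135/8, -729/64, 1215/128, 3159/512, …
ICs: h(0) = 0, h′(0) = 9, h′′(0) = 27/2.

f: a_k = -3, -9/2, 27/8, -81/16, 1215/128, -5103/256, 45927/1024, …
g: a_k = -3, 0, 27/2, 0, -81/8, 0, 243/80, …
Product ⇒ symmetric product L₀, ord ≤ 2.
h=∫h₀ ⇒ L = L₀·Dx.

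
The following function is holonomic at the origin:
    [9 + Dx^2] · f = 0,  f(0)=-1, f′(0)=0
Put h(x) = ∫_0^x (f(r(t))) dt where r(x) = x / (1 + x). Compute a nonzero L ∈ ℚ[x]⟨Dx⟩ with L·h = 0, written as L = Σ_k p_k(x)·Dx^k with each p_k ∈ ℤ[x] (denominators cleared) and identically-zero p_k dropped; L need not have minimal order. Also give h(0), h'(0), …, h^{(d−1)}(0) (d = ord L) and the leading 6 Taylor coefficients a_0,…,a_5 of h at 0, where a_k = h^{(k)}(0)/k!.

L = 9·Dx + (2 + 6·x + 6·x^2 + 2·x^3)·Dx^2 + (1 + 4·x + 6·x^2 + 4·x^3 + x^4)·Dx^3  (order 3).
h: a_k = 0, -1, 0, 3/2, -9/4, 81/40, …
ICs: h(0) = 0, h′(0) = -1, h′′(0) = 0.

f: a_k = -1, 0, 9/2, 0, -27/8, 0, …
L₀ from L_f via x↦r, Dx↦r'^{-1}Dx.
h=∫₀ˣh₀: take L = L₀·Dx.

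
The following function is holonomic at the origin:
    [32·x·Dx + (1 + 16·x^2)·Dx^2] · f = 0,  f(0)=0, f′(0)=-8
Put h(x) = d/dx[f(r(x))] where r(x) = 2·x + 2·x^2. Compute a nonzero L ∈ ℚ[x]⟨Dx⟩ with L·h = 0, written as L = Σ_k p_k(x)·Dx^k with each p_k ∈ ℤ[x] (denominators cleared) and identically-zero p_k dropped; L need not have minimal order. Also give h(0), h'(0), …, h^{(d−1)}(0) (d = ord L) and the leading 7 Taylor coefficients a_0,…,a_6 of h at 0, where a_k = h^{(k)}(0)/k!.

f: a_k = 0, -8, 0, 128/3, 0, -2048/5, 0, …
f∘r: x↦r, Dx↦Dx/r' in L_f ⇒ L₀.
Differentiate: ansatz ord ≤ ord L₀ ⇒ L.
L = (-2 + 128·x + 512·x^2 + 768·x^3 + 384·x^4) + (1 + 2·x + 64·x^2 + 256·x^3 + 320·x^4 + 128·x^5)·Dx  (order 1).
h: a_k = -16, -32, 1024, 4096, -60416, -391168, 3276800, …
ICs: h(0) = -16.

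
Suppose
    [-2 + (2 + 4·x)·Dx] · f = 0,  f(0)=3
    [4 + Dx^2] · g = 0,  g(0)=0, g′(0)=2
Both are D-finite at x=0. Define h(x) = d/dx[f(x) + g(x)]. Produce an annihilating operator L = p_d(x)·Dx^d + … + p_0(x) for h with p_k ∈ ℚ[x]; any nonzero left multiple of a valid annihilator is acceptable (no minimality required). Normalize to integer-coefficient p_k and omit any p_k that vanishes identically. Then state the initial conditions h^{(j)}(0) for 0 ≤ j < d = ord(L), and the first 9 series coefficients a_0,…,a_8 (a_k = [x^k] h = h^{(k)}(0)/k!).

L = (-76 - 64·x - 64·x^2) + (-28 - 120·x - 192·x^2 - 128·x^3)·Dx + (-19 - 16·x - 16·x^2)·Dx^2 + (-7 - 30·x - 48·x^2 - 32·x^3)·Dx^3  (order 3).
h: a_k = 5, -3, 1/2, -15/2, 347/24, -189/8, 31057/720, -1287/16, 6081587/40320, …
ICs: h(0) = 5, h′(0) = -3, h′′(0) = 1.

f: a_k = 3, 3, -3/2, 3/2, -15/8, 21/8, -63/16, 99/16, -1287/128, …
g: a_k = 0, 2, 0, -4/3, 0, 4/15, 0, -8/315, 0, …
h₀=f+g: left-lcm gives L₀, ord ≤ 3.
h₀' ⇒ L via d/dx closure of L₀.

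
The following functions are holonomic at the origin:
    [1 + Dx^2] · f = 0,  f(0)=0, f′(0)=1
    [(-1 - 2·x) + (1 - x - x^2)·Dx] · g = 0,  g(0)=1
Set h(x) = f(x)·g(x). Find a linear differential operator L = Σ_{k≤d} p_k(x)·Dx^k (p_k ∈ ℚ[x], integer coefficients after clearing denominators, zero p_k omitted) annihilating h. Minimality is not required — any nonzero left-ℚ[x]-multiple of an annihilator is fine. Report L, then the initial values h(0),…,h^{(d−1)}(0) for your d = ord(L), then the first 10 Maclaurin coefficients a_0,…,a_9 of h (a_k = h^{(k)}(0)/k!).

L = (1 + x + x^2) + (2 + 4·x)·Dx + (-1 + x + x^2)·Dx^2  (order 2).
h: a_k = 0, 1, 1, 11/6, 17/6, 187/40, 901/120, 61403/5040, 19849/1008, 11566657/362880, …
ICs: h(0) = 0, h′(0) = 1.

f: a_k = 0, 1, 0, -1/6, 0, 1/120, 0, -1/5040, 0, 1/362880, …
g: a_k = 1, 1, 2, 3, 5, 8, 13, 21, 34, 55, …
L₀ := L_f ⊗_s L_g (sym. prod.), ord ≤ 2.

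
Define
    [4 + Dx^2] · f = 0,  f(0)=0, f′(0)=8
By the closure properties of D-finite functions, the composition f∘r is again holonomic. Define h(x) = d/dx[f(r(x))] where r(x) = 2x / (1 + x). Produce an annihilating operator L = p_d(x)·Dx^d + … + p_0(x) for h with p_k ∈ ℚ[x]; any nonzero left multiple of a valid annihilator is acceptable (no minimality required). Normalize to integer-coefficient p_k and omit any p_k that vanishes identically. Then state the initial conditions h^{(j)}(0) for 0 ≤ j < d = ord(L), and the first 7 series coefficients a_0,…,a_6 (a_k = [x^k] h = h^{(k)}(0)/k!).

f: a_k = 0, 8, 0, -16/3, 0, 16/15, 0, …
h₀=f(r): pull back L_f along r ⇒ L₀.
h₀' ⇒ L via d/dx closure of L₀.
L = (22 + 12·x + 6·x^2) + (6 + 18·x + 18·x^2 + 6·x^3)·Dx + (1 + 4·x + 6·x^2 + 4·x^3 + x^4)·Dx^2  (order 2).
h: a_k = 16, -32, -80, 448, -3088/3, 1440, -39376/45, …
ICs: h(0) = 16, h′(0) = -32.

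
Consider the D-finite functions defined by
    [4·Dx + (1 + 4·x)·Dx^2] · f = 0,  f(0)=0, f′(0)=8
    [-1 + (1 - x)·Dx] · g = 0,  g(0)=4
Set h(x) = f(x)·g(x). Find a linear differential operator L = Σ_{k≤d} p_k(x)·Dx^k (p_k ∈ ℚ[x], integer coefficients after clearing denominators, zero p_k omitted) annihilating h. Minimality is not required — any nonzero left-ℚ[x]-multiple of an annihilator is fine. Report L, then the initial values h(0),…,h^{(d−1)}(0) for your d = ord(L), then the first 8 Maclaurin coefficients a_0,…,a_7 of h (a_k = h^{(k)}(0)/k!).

L = 4 + (-2 + 12·x)·Dx + (-1 - 3·x + 4·x^2)·Dx^2  (order 2).
h: a_k = 0, 32, -32, 416/3, -1120/3, 18976/15, -62944/15, 1525472/105, …
ICs: h(0) = 0, h′(0) = 32.

f: a_k = 0, 8, -16, 128/3, -128, 2048/5, -4096/3, 32768/7, …
g: a_k = 4, 4, 4, 4, 4, 4, 4, 4, …
h₀=f·g: eliminate ⇒ L₀, order ≤ 2·1.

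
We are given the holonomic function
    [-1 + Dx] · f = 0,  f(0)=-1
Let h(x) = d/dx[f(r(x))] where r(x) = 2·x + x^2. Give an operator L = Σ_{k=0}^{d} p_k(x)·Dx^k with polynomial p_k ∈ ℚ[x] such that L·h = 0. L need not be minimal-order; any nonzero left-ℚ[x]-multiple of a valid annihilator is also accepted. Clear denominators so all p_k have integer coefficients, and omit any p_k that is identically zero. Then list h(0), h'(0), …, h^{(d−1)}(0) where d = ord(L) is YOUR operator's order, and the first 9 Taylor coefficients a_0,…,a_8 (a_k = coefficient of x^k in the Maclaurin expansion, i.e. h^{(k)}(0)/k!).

L = (3 + 4·x + 2·x^2) + (-1 - x)·Dx  (order 1).
h: a_k = -2, -6, -10, -38/3, -13, -173/15, -407/45, -45/7, -5281/1260, …
ICs: h(0) = -2.

f: a_k = -1, -1, -1/2, -1/6, -1/24, -1/120, -1/720, -1/5040, -1/40320, …
h₀=f(r): pull back L_f along r ⇒ L₀.
Differentiate: ansatz ord ≤ ord L₀ ⇒ L.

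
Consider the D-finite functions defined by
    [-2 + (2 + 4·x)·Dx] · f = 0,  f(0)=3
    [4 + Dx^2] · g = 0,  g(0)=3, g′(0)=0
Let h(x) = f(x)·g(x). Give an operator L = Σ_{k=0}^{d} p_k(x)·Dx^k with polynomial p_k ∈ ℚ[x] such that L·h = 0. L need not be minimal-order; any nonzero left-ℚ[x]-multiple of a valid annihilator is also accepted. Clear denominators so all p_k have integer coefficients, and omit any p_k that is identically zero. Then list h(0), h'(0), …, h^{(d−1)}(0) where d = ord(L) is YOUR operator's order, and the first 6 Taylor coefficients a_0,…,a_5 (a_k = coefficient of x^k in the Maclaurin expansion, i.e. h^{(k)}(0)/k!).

L = (7 + 16·x + 16·x^2) + (-2 - 4·x)·Dx + (1 + 4·x + 4·x^2)·Dx^2  (order 2).
h: a_k = 9, 9, -45/2, -27/2, 75/8, 39/8, …
ICs: h(0) = 9, h′(0) = 9.

f: a_k = 3, 3, -3/2, 3/2, -15/8, 21/8, …
g: a_k = 3, 0, -6, 0, 2, 0, …
Product ⇒ symmetric product L₀, ord ≤ 2.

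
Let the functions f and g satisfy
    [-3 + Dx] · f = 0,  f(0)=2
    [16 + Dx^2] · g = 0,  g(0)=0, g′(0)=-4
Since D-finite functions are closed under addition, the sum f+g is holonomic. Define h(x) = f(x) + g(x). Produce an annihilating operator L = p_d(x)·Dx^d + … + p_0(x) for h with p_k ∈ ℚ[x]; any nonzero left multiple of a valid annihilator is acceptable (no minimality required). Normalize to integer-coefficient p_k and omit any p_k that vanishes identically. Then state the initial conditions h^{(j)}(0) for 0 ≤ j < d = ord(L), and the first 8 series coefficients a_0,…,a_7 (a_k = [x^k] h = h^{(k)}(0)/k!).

f: a_k = 2, 6, 9, 9, 27/4, 81/20, 81/40, 243/280, …
g: a_k = 0, -4, 0, 32/3, 0, -128/15, 0, 1024/315, …
Sum ⇒ L₀ = lclm(L_f,L_g) in ℚ(x)⟨Dx⟩.
L = -48 + 16·Dx - 3·Dx^2 + Dx^3  (order 3).
h: a_k = 2, 2, 9, 59/3, 27/4, -269/60, 81/40, 10379/2520, …
ICs: h(0) = 2, h′(0) = 2, h′′(0) = 18.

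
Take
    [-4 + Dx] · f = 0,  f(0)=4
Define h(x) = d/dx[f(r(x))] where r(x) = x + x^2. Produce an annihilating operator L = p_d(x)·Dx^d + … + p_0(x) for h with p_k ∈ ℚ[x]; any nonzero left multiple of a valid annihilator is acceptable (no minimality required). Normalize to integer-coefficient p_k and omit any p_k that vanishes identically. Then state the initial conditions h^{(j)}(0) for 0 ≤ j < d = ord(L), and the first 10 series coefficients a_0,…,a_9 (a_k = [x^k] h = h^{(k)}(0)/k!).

L = (6 + 16·x + 16·x^2) + (-1 - 2·x)·Dx  (order 1).
h: a_k = 16, 96, 320, 2432/3, 1664, 44288/15, 208384/45, 46080/7, 2703872/315, 29477888/2835, …
ICs: h(0) = 16.

f: a_k = 4, 16, 32, 128/3, 128/3, 512/15, 1024/45, 4096/315, 2048/315, 8192/2835, …
Change of var in L_f (x↦r) gives L₀.
Differentiate: ansatz ord ≤ ord L₀ ⇒ L.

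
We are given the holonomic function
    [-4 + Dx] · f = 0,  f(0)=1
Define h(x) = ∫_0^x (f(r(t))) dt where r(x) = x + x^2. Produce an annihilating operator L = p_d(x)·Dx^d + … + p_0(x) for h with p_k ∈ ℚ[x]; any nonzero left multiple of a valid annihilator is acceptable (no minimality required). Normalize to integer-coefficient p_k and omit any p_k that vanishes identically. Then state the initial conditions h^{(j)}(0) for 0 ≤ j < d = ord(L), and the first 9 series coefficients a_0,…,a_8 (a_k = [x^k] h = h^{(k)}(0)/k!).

L = (-4 - 8·x)·Dx + Dx^2  (order 2).
h: a_k = 0, 1, 2, 4, 20/3, 152/15, 208/15, 5536/315, 6512/315, …
ICs: h(0) = 0, h′(0) = 1.

f: a_k = 1, 4, 8, 32/3, 32/3, 128/15, 256/45, 1024/315, 512/315, …
Substitute x→r, Dx→(1/r')Dx; clear ⇒ L₀.
h=∫₀ˣh₀: take L = L₀·Dx.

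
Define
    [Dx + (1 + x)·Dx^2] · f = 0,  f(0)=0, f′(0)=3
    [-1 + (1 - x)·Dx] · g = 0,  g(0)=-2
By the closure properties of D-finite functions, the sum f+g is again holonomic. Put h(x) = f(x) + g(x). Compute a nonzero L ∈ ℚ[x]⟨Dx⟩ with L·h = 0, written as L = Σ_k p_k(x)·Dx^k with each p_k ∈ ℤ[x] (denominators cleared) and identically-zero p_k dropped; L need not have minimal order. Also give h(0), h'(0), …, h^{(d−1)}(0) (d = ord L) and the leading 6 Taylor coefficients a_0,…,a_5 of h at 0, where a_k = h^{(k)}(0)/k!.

f: a_k = 0, 3, -3/2, 1, -3/4, 3/5, …
g: a_k = -2, -2, -2, -2, -2, -2, …
f+g: L₀ = lclm(L_f,L_g), ord ≤ 2+1.
L = (-10 - 2·x)·Dx + (-4 - 16·x - 4·x^2)·Dx^2 + (3 + x - 3·x^2 - x^3)·Dx^3  (order 3).
h: a_k = -2, 1, -7/2, -1, -11/4, -7/5, …
ICs: h(0) = -2, h′(0) = 1, h′′(0) = -7.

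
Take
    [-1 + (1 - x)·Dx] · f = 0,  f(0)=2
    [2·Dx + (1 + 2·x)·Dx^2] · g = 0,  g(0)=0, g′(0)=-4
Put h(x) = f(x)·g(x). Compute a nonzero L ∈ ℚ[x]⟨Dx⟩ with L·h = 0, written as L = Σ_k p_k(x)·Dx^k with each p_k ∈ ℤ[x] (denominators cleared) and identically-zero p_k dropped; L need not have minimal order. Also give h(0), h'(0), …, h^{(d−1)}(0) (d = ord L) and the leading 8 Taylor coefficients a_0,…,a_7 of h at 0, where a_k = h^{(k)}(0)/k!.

f: a_k = 2, 2, 2, 2, 2, 2, 2, 2, …
g: a_k = 0, -4, 4, -16/3, 8, -64/5, 64/3, -256/7, …
L₀ := L_f ⊗_s L_g (sym. prod.), ord ≤ 2.
L = 2 + 6·x·Dx + (-1 - x + 2·x^2)·Dx^2  (order 2).
h: a_k = 0, -8, 0, -32/3, 16/3, -304/15, 112/5, -1776/35, …
ICs: h(0) = 0, h′(0) = -8.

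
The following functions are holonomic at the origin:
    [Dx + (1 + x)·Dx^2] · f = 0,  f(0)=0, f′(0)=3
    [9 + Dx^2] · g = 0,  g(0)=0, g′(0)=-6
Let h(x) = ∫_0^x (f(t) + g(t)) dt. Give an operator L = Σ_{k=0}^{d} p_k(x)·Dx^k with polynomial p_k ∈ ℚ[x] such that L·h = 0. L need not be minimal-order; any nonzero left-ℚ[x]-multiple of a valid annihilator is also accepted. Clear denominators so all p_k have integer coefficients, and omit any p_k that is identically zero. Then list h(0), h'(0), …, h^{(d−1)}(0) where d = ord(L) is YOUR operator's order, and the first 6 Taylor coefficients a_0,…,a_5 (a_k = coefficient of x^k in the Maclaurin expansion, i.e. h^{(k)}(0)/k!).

f: a_k = 0, 3, -3/2, 1, -3/4, 3/5, …
g: a_k = 0, -6, 0, 9, 0, -81/20, …
Weyl lclm of L_f,L_g ⇒ L₀ (ord ≤ 4).
∫: right-multiply L₀ by Dx.
L = (135 + 162·x + 81·x^2)·Dx^2 + (99 + 261·x + 243·x^2 + 81·x^3)·Dx^3 + (15 + 18·x + 9·x^2)·Dx^4 + (11 + 29·x + 27·x^2 + 9·x^3)·Dx^5  (order 5).
h: a_k = 0, 0, -3/2, -1/2, 5/2, -3/20, …
ICs: h(0) = 0, h′(0) = 0, h′′(0) = -3, h′′′(0) = -3, h′′′′(0) = 60.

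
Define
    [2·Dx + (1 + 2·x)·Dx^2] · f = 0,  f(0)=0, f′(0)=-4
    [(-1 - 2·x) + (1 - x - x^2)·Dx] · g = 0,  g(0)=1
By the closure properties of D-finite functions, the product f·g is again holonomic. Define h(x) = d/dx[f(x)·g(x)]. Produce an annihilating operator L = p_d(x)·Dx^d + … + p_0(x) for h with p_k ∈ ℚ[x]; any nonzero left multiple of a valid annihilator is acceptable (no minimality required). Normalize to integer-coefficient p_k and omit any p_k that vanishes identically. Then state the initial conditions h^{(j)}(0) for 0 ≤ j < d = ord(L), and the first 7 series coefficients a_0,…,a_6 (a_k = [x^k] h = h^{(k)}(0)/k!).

f: a_k = 0, -4, 4, -16/3, 8, -64/5, 64/3, …
g: a_k = 1, 1, 2, 3, 5, 8, 13, …
L₀ := L_f ⊗_s L_g (sym. prod.), ord ≤ 2.
Derive L from L₀ (diff closure).
L = (14 + 36·x + 36·x^2) + (1 + 16·x + 42·x^2 + 28·x^3)·Dx + (-1 - 3·x + x^2 + 8·x^3 + 4·x^4)·Dx^2  (order 2).
h: a_k = -4, 0, -28, -16/3, -352/3, -104/5, -6668/15, …
ICs: h(0) = -4, h′(0) = 0.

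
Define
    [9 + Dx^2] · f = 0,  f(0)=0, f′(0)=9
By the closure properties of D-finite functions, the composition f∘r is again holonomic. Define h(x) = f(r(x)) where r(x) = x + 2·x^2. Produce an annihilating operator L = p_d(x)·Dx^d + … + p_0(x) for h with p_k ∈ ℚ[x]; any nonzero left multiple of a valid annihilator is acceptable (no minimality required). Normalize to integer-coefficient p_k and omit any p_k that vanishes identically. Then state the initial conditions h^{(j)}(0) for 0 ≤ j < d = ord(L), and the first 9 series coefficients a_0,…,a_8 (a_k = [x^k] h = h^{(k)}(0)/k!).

L = (9 + 108·x + 432·x^2 + 576·x^3) - 4·Dx + (1 + 4·x)·Dx^2  (order 2).
h: a_k = 0, 9, 18, -27/2, -81, -6237/40, -189/4, 135351/560, 18711/40, …
ICs: h(0) = 0, h′(0) = 9.

f: a_k = 0, 9, 0, -27/2, 0, 243/40, 0, -729/560, 0, …
Change of var in L_f (x↦r) gives L₀.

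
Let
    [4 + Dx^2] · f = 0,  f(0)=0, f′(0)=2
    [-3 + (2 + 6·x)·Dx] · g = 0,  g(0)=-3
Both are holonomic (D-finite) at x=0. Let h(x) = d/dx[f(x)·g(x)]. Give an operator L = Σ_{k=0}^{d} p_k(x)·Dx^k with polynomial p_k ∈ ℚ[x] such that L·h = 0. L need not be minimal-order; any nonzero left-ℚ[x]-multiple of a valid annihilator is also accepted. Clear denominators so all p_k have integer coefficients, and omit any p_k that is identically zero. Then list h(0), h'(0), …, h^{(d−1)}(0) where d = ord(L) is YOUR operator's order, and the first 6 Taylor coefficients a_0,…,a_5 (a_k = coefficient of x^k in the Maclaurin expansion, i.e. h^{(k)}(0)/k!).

f: a_k = 0, 2, 0, -4/3, 0, 4/15, …
g: a_k = -3, -9/2, 27/8, -81/16, 1215/128, -5103/256, …
Sym-product of L_f,L_g gives L₀ (≤ ord 2).
Derive L from L₀ (diff closure).
L = (1453 + 11712·x + 26784·x^2 + 27648·x^3 + 20736·x^4) + (132 - 756·x - 5184·x^2 - 5184·x^3)·Dx + (172 + 1416·x + 4428·x^2 + 6912·x^3 + 5184·x^4)·Dx^2  (order 2).
h: a_k = -6, -18, 129/4, -33/2, 4379/64, -65889/320, …
ICs: h(0) = -6, h′(0) = -18.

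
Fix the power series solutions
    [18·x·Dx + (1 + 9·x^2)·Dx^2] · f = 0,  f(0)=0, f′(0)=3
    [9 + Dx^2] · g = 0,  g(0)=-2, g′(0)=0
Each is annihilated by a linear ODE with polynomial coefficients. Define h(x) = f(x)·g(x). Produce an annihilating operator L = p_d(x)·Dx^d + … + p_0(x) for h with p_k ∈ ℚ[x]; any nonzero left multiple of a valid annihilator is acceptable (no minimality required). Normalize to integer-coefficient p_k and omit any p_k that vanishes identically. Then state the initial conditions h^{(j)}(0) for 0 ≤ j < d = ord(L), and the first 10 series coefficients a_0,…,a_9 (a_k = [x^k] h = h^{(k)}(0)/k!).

L = (810 + 18954·x^2 + 72171·x^4 + 236196·x^6 + 531441·x^8) + (972·x + 14580·x^3 + 78732·x^5 + 236196·x^7)·Dx + (108 + 2592·x^2 + 13122·x^4 + 52488·x^6 + 118098·x^8)·Dx^2 + (108·x + 1620·x^3 + 8748·x^5 + 26244·x^7)·Dx^3 + (2 + 54·x^2 + 567·x^4 + 2916·x^6 + 6561·x^8)·Dx^4  (order 4).
h: a_k = 0, -6, 0, 45, 0, -3969/20, 0, 316143/280, 0, -16874163/2240, …
ICs: h(0) = 0, h′(0) = -6, h′′(0) = 0, h′′′(0) = 270.

f: a_k = 0, 3, 0, -9, 0, 243/5, 0, -2187/7, 0, 2187, …
g: a_k = -2, 0, 9, 0, -27/4, 0, 81/40, 0, -729/2240, 0, …
f·g: L₀ = L_f ⊗_s L_g, ord ≤ 2·2.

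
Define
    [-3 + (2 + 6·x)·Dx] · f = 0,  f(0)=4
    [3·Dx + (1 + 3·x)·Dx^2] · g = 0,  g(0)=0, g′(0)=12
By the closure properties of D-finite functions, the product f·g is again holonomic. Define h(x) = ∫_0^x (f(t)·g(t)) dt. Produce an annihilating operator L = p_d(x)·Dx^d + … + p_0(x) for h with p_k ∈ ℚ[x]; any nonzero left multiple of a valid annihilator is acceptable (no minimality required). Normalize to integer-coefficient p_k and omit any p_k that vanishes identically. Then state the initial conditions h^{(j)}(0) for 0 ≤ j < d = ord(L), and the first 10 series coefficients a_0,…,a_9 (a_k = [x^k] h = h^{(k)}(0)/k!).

L = 9·Dx + (4 + 24·x + 36·x^2)·Dx^3  (order 3).
h: a_k = 0, 0, 24, 0, -9/2, 54/5, -1917/80, 7533/140, -2218347/17920, 653427/2240, …
ICs: h(0) = 0, h′(0) = 0, h′′(0) = 48.

f: a_k = 4, 6, -9/2, 27/4, -405/32, 1701/64, -15309/256, 72171/512, -2814669/8192, 14073345/16384, …
g: a_k = 0, 12, -18, 36, -81, 972/5, -486, 8748/7, -6561/2, 8748, …
f·g: L₀ = L_f ⊗_s L_g, ord ≤ 1·2.
h=∫₀ˣh₀: take L = L₀·Dx.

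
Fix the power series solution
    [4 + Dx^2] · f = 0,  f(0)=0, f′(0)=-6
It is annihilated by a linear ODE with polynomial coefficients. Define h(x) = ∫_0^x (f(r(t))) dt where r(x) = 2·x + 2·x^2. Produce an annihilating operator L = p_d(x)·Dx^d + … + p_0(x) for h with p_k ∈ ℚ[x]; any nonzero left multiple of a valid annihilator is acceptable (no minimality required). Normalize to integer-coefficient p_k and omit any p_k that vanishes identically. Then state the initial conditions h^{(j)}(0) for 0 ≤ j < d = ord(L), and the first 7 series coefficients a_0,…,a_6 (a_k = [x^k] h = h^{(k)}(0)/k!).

L = (16 + 96·x + 192·x^2 + 128·x^3)·Dx - 2·Dx^2 + (1 + 2·x)·Dx^3  (order 3).
h: a_k = 0, 0, -6, -4, 8, 96/5, 176/15, …
ICs: h(0) = 0, h′(0) = 0, h′′(0) = -12.

f: a_k = 0, -6, 0, 4, 0, -4/5, 0, …
L₀ from L_f via x↦r, Dx↦r'^{-1}Dx.
h=∫₀ˣh₀: take L = L₀·Dx.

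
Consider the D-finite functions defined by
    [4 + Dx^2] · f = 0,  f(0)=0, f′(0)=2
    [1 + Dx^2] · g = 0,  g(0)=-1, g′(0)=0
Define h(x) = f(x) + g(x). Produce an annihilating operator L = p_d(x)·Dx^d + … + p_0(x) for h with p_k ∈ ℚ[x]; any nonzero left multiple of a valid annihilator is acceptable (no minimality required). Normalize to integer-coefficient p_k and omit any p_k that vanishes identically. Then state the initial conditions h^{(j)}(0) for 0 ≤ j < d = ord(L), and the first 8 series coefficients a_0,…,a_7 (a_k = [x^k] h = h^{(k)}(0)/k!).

L = 4 + 5·Dx^2 + Dx^4  (order 4).
h: a_k = -1, 2, 1/2, -4/3, -1/24, 4/15, 1/720, -8/315, …
ICs: h(0) = -1, h′(0) = 2, h′′(0) = 1, h′′′(0) = -8.

f: a_k = 0, 2, 0, -4/3, 0, 4/15, 0, -8/315, …
g: a_k = -1, 0, 1/2, 0, -1/24, 0, 1/720, 0, …
h₀=f+g: left-lcm gives L₀, ord ≤ 4.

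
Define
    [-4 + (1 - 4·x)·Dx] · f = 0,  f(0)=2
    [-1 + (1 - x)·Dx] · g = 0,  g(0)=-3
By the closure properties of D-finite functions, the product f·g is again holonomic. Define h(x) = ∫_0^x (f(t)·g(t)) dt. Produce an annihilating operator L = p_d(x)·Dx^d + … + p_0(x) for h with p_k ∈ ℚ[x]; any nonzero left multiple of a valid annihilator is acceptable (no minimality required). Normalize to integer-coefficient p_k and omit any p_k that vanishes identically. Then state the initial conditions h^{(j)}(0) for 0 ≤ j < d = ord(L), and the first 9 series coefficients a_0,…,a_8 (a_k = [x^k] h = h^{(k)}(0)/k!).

L = (-5 + 8·x)·Dx + (1 - 5·x + 4·x^2)·Dx^2  (order 2).
h: a_k = 0, -6, -15, -42, -255/2, -2046/5, -1365, -32766/7, -65535/4, …
ICs: h(0) = 0, h′(0) = -6.

f: a_k = 2, 8, 32, 128, 512, 2048, 8192, 32768, 131072, …
g: a_k = -3, -3, -3, -3, -3, -3, -3, -3, -3, …
h₀=f·g: eliminate ⇒ L₀, order ≤ 1·1.
Integrate: L := L₀·Dx.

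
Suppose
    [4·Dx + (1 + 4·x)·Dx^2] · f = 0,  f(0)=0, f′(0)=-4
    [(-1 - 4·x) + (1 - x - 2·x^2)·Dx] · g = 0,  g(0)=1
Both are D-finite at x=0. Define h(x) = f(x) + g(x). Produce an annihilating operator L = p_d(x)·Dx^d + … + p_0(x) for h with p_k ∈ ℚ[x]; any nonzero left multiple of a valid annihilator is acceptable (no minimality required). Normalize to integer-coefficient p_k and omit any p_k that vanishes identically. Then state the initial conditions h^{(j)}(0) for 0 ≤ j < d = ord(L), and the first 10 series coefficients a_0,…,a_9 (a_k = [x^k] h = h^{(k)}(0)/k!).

f: a_k = 0, -4, 8, -64/3, 64, -1024/5, 2048/3, -16384/7, 8192, -262144/9, …
g: a_k = 1, 1, 3, 5, 11, 21, 43, 85, 171, 341, …
Sum ⇒ L₀ = lclm(L_f,L_g) in ℚ(x)⟨Dx⟩.
L = (-156 - 624·x - 1440·x^2 - 768·x^3 - 768·x^4)·Dx + (1 - 160·x - 1064·x^2 - 1952·x^3 - 1600·x^4 - 1280·x^5)·Dx^2 + (5 + 39·x + 66·x^2 - 80·x^3 - 240·x^4 - 384·x^5 - 256·x^6)·Dx^3  (order 3).
h: a_k = 1, -3, 11, -49/3, 75, -919/5, 2177/3, -15789/7, 8363, -259075/9, …
ICs: h(0) = 1, h′(0) = -3, h′′(0) = 22.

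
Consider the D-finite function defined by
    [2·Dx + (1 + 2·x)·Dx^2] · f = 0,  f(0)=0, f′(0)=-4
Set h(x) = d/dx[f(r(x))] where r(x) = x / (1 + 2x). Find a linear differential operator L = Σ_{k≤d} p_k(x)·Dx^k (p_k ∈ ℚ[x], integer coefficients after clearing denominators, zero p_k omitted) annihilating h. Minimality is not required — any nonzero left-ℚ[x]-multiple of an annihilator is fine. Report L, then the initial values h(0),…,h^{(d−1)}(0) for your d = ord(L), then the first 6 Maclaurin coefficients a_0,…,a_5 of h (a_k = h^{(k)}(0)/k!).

f: a_k = 0, -4, 4, -16/3, 8, -64/5, …
Substitute x→r, Dx→(1/r')Dx; clear ⇒ L₀.
Derive L from L₀ (diff closure).
L = (6 + 16·x) + (1 + 6·x + 8·x^2)·Dx  (order 1).
h: a_k = -4, 24, -112, 480, -1984, 8064, …
ICs: h(0) = -4.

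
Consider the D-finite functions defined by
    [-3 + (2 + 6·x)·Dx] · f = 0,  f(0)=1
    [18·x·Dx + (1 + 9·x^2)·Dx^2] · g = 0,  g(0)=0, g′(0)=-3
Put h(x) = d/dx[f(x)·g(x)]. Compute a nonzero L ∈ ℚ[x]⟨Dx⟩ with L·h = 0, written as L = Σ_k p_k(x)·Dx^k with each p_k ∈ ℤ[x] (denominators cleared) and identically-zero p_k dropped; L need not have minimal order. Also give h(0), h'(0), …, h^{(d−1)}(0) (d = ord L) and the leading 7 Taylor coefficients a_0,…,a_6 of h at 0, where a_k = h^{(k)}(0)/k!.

L = (15 + 360·x + 54·x^2 - 1944·x^3 - 729·x^4) + (28 + 252·x + 648·x^2 - 1512·x^3 - 6804·x^4 - 2916·x^5)·Dx + (4 + 8·x - 36·x^2 - 144·x^3 - 756·x^4 - 1944·x^5 - 972·x^6)·Dx^2  (order 2).
h: a_k = -3, -9, 297/8, 135/4, -31509/128, -298161/640, 13743837/5120, …
ICs: h(0) = -3, h′(0) = -9.

f: a_k = 1, 3/2, -9/8, 27/16, -405/128, 1701/256, -15309/1024, …
g: a_k = 0, -3, 0, 9, 0, -243/5, 0, …
L₀ := L_f ⊗_s L_g (sym. prod.), ord ≤ 2.
h₀' ⇒ L via d/dx closure of L₀.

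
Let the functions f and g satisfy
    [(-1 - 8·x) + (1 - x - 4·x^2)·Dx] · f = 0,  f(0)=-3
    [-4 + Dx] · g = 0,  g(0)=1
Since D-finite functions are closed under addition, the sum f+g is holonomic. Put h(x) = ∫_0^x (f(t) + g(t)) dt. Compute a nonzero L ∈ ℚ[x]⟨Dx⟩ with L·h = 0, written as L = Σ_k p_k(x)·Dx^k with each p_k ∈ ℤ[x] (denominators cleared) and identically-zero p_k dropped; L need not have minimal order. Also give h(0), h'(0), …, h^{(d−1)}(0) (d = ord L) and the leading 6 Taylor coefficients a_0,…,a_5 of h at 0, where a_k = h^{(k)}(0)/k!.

f: a_k = -3, -3, -15, -27, -87, -195, …
g: a_k = 1, 4, 8, 32/3, 32/3, 128/15, …
Weyl lclm of L_f,L_g ⇒ L₀ (ord ≤ 2).
h=∫h₀ ⇒ L = L₀·Dx.
L = (-24 + 16·x - 576·x^2 - 512·x^3)·Dx + (-6 + 56·x + 208·x^2 - 128·x^3 - 256·x^4)·Dx^2 + (3 - 15·x - 16·x^2 + 64·x^3 + 64·x^4)·Dx^3  (order 3).
h: a_k = 0, -2, 1/2, -7/3, -49/12, -229/15, …
ICs: h(0) = 0, h′(0) = -2, h′′(0) = 1.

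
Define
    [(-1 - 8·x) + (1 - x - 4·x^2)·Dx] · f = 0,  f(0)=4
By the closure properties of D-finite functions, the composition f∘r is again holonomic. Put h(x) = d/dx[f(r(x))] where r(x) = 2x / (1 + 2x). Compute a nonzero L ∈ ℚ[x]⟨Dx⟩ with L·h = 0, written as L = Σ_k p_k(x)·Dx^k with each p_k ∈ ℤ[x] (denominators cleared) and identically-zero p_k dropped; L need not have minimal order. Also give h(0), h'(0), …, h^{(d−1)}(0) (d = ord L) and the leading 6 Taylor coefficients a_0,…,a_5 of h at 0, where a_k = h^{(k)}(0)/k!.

f: a_k = 4, 4, 20, 36, 116, 260, …
L₀ from L_f via x↦r, Dx↦r'^{-1}Dx.
Derive L from L₀ (diff closure).
L = (16 + 96·x + 960·x^2 + 1152·x^3) + (-1 - 22·x - 60·x^2 + 248·x^3 + 576·x^4)·Dx  (order 1).
h: a_k = 8, 128, 0, 4096, -10240, 122880, …
ICs: h(0) = 8.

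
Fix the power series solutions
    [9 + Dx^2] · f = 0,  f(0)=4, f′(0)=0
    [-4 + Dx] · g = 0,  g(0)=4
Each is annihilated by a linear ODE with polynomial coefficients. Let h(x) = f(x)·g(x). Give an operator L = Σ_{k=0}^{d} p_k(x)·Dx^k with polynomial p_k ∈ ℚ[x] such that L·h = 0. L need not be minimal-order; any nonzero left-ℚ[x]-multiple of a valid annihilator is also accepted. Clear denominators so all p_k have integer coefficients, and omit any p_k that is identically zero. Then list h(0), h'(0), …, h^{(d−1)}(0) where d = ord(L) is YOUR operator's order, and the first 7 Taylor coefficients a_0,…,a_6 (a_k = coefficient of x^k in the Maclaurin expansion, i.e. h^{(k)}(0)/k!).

f: a_k = 4, 0, -18, 0, 27/2, 0, -81/20, …
g: a_k = 4, 16, 32, 128/3, 128/3, 512/15, 1024/45, …
Product ⇒ symmetric product L₀, ord ≤ 2.
L = 25 - 8·Dx + Dx^2  (order 2).
h: a_k = 16, 64, 56, -352/3, -1054/3, -6232/15, -11753/45, …
ICs: h(0) = 16, h′(0) = 64.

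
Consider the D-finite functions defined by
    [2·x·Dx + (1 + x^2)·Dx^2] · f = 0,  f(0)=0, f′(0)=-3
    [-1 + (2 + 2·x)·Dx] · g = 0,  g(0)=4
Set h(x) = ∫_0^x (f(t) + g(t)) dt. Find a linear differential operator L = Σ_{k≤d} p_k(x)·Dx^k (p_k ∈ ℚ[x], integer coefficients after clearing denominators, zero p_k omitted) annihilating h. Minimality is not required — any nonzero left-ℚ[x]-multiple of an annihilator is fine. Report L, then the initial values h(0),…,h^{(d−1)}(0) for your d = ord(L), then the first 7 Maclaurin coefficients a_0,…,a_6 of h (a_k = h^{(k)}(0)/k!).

f: a_k = 0, -3, 0, 1, 0, -3/5, 0, …
g: a_k = 4, 2, -1/2, 1/4, -5/32, 7/64, -21/256, …
L₀ := lclm(L_f,L_g); ord L₀ ≤ 2+1.
h=∫h₀ ⇒ L = L₀·Dx.
L = (-4 - 10·x + 12·x^2 + 6·x^3)·Dx^2 + (-11 - 16·x + 10·x^2 + 48·x^3 + 21·x^4)·Dx^3 + (-2 + 6·x + 12·x^2 + 12·x^3 + 14·x^4 + 6·x^5)·Dx^4  (order 4).
h: a_k = 0, 4, -1/2, -1/6, 5/16, -1/32, -157/1920, …
ICs: h(0) = 0, h′(0) = 4, h′′(0) = -1, h′′′(0) = -1.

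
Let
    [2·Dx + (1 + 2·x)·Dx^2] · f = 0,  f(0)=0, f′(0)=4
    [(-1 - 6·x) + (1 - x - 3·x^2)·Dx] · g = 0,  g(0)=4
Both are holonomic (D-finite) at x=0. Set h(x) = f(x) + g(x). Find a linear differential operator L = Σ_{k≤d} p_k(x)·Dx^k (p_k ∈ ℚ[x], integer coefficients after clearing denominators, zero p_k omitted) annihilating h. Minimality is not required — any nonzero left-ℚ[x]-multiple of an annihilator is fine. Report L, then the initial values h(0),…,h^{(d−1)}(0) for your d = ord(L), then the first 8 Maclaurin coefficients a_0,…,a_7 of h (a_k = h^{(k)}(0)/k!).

L = (-74 - 412·x - 948·x^2 - 864·x^3 - 648·x^4)·Dx + (-17 - 212·x - 890·x^2 - 1644·x^3 - 1764·x^4 - 1080·x^5)·Dx^2 + (5 + 27·x + 33·x^2 - 68·x^3 - 276·x^4 - 396·x^5 - 216·x^6)·Dx^3  (order 3).
h: a_k = 4, 8, 12, 100/3, 68, 864/5, 1100/3, 6332/7, …
ICs: h(0) = 4, h′(0) = 8, h′′(0) = 24.

f: a_k = 0, 4, -4, 16/3, -8, 64/5, -64/3, 256/7, …
g: a_k = 4, 4, 16, 28, 76, 160, 388, 868, …
h₀=f+g: left-lcm gives L₀, ord ≤ 3.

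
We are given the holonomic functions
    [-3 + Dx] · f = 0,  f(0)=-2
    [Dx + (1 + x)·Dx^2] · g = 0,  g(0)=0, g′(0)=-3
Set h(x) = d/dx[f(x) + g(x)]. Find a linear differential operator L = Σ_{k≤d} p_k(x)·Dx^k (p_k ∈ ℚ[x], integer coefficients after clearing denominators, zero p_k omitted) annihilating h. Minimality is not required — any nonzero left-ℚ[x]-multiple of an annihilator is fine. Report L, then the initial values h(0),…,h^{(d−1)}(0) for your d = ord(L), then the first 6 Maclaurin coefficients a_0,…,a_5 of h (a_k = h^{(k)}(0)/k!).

L = (-15 - 9·x) + (-7 - 18·x - 9·x^2)·Dx + (4 + 7·x + 3·x^2)·Dx^2  (order 2).
h: a_k = -9, -15, -30, -24, -93/4, -183/20, …
ICs: h(0) = -9, h′(0) = -15.

f: a_k = -2, -6, -9, -9, -27/4, -81/20, …
g: a_k = 0, -3, 3/2, -1, 3/4, -3/5, …
L₀ := lclm(L_f,L_g); ord L₀ ≤ 1+2.
h₀' ⇒ L via d/dx closure of L₀.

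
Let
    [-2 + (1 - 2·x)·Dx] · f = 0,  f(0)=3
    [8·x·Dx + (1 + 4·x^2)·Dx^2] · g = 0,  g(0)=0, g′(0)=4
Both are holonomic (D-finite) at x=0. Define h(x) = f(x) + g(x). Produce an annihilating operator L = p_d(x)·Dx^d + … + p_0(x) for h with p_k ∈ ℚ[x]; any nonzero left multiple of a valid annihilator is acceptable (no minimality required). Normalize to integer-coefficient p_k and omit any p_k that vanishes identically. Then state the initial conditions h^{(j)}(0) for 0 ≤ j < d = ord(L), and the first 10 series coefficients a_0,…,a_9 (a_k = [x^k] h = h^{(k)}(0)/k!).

f: a_k = 3, 6, 12, 24, 48, 96, 192, 384, 768, 1536, …
g: a_k = 0, 4, 0, -16/3, 0, 64/5, 0, -256/7, 0, 1024/9, …
h₀=f+g: left-lcm gives L₀, ord ≤ 3.
L = (-8 + 64·x + 96·x^2)·Dx + (8 - 8·x + 32·x^2 + 96·x^3)·Dx^2 + (-1 + 16·x^4)·Dx^3  (order 3).
h: a_k = 3, 10, 12, 56/3, 48, 544/5, 192, 2432/7, 768, 14848/9, …
ICs: h(0) = 3, h′(0) = 10, h′′(0) = 24.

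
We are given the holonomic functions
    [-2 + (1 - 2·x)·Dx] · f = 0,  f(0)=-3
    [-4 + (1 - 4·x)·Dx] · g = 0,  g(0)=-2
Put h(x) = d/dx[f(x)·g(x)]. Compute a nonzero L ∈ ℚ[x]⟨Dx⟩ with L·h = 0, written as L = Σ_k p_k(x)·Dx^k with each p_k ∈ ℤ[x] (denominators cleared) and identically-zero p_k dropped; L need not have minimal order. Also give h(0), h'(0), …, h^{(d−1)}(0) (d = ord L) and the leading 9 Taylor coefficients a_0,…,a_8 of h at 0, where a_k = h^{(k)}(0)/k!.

L = (28 - 144·x + 192·x^2) + (-3 + 26·x - 72·x^2 + 64·x^3)·Dx  (order 1).
h: a_k = 36, 336, 2160, 11904, 60480, 292608, 1370880, 6279168, 28283904, …
ICs: h(0) = 36.

f: a_k = -3, -6, -12, -24, -48, -96, -192, -384, -768, …
g: a_k = -2, -8, -32, -128, -512, -2048, -8192, -32768, -131072, …
f·g: L₀ = L_f ⊗_s L_g, ord ≤ 1·1.
h=h₀': d/dx-closure on L₀ ⇒ L.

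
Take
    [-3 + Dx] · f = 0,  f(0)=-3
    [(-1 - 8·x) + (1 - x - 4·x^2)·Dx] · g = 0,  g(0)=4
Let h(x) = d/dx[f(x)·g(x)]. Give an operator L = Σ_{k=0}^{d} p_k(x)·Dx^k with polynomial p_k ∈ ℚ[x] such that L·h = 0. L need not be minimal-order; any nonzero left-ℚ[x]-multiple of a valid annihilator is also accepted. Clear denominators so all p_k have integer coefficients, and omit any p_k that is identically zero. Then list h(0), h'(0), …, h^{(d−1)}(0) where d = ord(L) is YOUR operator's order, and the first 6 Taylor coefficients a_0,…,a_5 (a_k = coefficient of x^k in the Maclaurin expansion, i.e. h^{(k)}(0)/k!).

L = (25 + 48·x - 39·x^2 - 120·x^3 + 144·x^4) + (-4 - x + 33·x^2 + 8·x^3 - 48·x^4)·Dx  (order 1).
h: a_k = -48, -300, -1188, -4146, -13224, -408177/10, …
ICs: h(0) = -48.

f: a_k = -3, -9, -27/2, -27/2, -81/8, -243/40, …
g: a_k = 4, 4, 20, 36, 116, 260, …
h₀=f·g: eliminate ⇒ L₀, order ≤ 1·1.
Derive L from L₀ (diff closure).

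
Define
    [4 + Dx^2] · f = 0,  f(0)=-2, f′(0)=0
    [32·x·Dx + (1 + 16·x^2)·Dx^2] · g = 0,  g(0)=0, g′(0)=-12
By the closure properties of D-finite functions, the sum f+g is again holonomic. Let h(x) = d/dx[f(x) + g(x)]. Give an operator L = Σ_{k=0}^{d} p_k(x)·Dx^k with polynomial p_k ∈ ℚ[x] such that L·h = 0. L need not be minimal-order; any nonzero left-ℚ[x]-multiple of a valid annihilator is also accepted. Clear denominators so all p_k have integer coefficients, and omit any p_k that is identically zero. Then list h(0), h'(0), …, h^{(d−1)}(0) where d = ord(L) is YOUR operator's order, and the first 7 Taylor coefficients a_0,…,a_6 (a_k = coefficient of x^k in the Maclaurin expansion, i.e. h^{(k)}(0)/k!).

L = (-6016·x + 102400·x^3 + 32768·x^5) + (-28 + 1216·x^2 + 27648·x^4 + 16384·x^6)·Dx + (-1504·x + 25600·x^3 + 8192·x^5)·Dx^2 + (-7 + 304·x^2 + 6912·x^4 + 4096·x^6)·Dx^3  (order 3).
h: a_k = -12, 8, 192, -16/3, -3072, 16/15, 49152, …
ICs: h(0) = -12, h′(0) = 8, h′′(0) = 384.

f: a_k = -2, 0, 4, 0, -4/3, 0, 8/45, …
g: a_k = 0, -12, 0, 64, 0, -3072/5, 0, …
f+g: L₀ = lclm(L_f,L_g), ord ≤ 2+2.
h₀' ⇒ L via d/dx closure of L₀.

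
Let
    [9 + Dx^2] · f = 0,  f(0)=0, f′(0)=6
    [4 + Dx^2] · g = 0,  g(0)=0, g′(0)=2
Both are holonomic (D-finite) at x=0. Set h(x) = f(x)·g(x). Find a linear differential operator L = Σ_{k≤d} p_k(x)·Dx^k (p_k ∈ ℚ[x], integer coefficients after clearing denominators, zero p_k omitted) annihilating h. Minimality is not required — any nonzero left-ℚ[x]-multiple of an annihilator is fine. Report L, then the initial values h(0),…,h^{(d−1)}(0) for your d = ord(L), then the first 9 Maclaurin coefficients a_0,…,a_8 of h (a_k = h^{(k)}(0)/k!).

f: a_k = 0, 6, 0, -9, 0, 81/20, 0, -243/280, 0, …
g: a_k = 0, 2, 0, -4/3, 0, 4/15, 0, -8/315, 0, …
h₀=f·g: eliminate ⇒ L₀, order ≤ 2·2.
L = 25 + 26·Dx^2 + Dx^4  (order 4).
h: a_k = 0, 0, 12, 0, -26, 0, 217/10, 0, -4069/420, …
ICs: h(0) = 0, h′(0) = 0, h′′(0) = 24, h′′′(0) = 0.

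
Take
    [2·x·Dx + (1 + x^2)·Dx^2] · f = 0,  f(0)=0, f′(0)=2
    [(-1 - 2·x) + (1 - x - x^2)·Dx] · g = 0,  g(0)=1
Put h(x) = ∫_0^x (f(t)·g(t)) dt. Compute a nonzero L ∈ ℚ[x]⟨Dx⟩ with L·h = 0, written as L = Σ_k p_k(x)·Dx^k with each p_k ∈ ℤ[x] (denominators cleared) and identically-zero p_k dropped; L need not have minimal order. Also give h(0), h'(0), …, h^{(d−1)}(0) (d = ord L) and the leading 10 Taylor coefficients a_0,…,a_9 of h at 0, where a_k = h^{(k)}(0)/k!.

f: a_k = 0, 2, 0, -2/3, 0, 2/5, 0, -2/7, 0, 2/9, …
g: a_k = 1, 1, 2, 3, 5, 8, 13, 21, 34, 55, …
h₀=f·g: eliminate ⇒ L₀, order ≤ 2·1.
h=∫₀ˣh₀: take L = L₀·Dx.
L = (2 + 2·x + 6·x^2)·Dx + (2 + 2·x + 4·x^2 + 6·x^3)·Dx^2 + (-1 + x + x^3 + x^4)·Dx^3  (order 3).
h: a_k = 0, 0, 1, 2/3, 5/6, 16/15, 68/45, 72/35, 1217/420, 3946/945, …
ICs: h(0) = 0, h′(0) = 0, h′′(0) = 2.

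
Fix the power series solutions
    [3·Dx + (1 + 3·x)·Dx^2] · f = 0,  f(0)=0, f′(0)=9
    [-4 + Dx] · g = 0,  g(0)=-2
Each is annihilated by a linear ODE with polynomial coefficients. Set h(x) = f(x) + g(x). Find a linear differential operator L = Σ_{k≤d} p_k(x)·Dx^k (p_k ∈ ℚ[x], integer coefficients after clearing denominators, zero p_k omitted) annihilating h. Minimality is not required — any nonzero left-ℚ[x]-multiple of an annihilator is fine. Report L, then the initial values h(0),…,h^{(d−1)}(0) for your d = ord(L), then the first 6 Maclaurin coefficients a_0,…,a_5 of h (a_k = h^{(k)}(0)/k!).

f: a_k = 0, 9, -27/2, 27, -243/4, 729/5, …
g: a_k = -2, -8, -16, -64/3, -64/3, -256/15, …
f+g: L₀ = lclm(L_f,L_g), ord ≤ 2+1.
L = (-120 - 144·x)·Dx + (2 - 96·x - 144·x^2)·Dx^2 + (7 + 33·x + 36·x^2)·Dx^3  (order 3).
h: a_k = -2, 1, -59/2, 17/3, -985/12, 1931/15, …
ICs: h(0) = -2, h′(0) = 1, h′′(0) = -59.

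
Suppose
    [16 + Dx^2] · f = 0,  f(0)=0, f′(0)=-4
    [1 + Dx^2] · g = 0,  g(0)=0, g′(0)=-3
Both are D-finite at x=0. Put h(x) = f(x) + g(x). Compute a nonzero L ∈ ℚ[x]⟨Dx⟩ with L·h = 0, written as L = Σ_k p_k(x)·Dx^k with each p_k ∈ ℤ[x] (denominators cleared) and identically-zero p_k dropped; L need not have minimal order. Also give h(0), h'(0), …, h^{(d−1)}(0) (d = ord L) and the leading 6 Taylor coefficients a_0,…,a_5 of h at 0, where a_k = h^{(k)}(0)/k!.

f: a_k = 0, -4, 0, 32/3, 0, -128/15, …
g: a_k = 0, -3, 0, 1/2, 0, -1/40, …
f+g: L₀ = lclm(L_f,L_g), ord ≤ 2+2.
L = 16 + 17·Dx^2 + Dx^4  (order 4).
h: a_k = 0, -7, 0, 67/6, 0, -1027/120, …
ICs: h(0) = 0, h′(0) = -7, h′′(0) = 0, h′′′(0) = 67.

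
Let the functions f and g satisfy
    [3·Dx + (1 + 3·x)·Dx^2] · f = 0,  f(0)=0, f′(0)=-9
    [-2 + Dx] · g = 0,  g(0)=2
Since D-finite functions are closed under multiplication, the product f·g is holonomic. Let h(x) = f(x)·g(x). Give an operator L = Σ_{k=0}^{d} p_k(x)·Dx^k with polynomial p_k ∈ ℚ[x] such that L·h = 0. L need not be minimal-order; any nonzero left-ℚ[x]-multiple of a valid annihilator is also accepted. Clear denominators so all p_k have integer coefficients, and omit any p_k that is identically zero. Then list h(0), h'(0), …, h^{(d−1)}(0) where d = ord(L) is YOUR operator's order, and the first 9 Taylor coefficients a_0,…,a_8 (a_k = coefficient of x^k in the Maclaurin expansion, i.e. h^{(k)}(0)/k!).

f: a_k = 0, -9, 27/2, -27, 243/4, -729/5, 729/2, -6561/7, 19683/8, …
g: a_k = 2, 4, 4, 8/3, 4/3, 8/15, 8/45, 16/315, 4/315, …
f·g: L₀ = L_f ⊗_s L_g, ord ≤ 2·1.
L = (-2 + 12·x) + (-1 - 12·x)·Dx + (1 + 3·x)·Dx^2  (order 2).
h: a_k = 0, -18, -9, -36, 87/2, -663/5, 330, -30386/35, 46187/20, …
ICs: h(0) = 0, h′(0) = -18.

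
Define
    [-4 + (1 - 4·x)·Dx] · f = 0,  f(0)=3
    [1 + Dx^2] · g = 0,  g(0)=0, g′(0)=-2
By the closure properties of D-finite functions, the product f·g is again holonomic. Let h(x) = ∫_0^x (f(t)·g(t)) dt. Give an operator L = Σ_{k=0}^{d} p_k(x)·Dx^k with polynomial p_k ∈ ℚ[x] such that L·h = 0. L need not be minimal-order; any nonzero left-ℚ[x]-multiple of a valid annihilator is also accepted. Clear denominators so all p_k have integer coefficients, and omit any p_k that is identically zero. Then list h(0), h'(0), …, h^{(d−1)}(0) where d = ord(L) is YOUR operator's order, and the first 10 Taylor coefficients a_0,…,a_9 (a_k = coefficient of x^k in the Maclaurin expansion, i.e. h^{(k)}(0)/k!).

L = (-1 + 4·x)·Dx + 8·Dx^2 + (-1 + 4·x)·Dx^3  (order 3).
h: a_k = 0, 0, -3, -8, -95/4, -76, -30401/120, -4343/5, -20429471/6720, -20429471/1890, …
ICs: h(0) = 0, h′(0) = 0, h′′(0) = -6.

f: a_k = 3, 12, 48, 192, 768, 3072, 12288, 49152, 196608, 786432, …
g: a_k = 0, -2, 0, 1/3, 0, -1/60, 0, 1/2520, 0, -1/181440, …
Sym-product of L_f,L_g gives L₀ (≤ ord 2).
Integrate: L := L₀·Dx.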